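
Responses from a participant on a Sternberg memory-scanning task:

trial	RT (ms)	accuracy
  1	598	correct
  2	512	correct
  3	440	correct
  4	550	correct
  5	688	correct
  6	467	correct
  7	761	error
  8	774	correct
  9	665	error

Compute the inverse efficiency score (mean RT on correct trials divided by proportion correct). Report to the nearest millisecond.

Correct trials (n=7): 598, 512, 440, 550, 688, 467, 774
Mean correct RT = 4029/7 = 575.5714 ms
Proportion correct = 7/9
IES = 575.5714 / (7/9) = 740.020 ms

740 ms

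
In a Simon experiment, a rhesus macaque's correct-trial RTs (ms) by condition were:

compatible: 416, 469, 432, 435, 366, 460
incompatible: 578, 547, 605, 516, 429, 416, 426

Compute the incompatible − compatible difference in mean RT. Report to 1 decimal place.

M(compatible) = 2578/6 = 429.667
M(incompatible) = 3517/7 = 502.429
Difference = 502.429 − 429.667 = 72.762 ms

72.8 ms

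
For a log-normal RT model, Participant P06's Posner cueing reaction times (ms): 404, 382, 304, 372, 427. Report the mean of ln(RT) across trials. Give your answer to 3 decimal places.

ln(RT): 6.0014, 5.9454, 5.7170, 5.9189, 6.0568
Σ ln(RT) = 29.6395
Mean = 29.6395/5 = 5.92791

5.928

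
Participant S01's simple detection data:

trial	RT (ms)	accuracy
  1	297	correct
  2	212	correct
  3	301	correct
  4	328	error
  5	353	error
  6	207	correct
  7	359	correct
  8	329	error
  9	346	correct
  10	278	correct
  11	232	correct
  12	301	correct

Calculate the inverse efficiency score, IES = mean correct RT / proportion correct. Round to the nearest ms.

Correct trials (n=9): 297, 212, 301, 207, 359, 346, 278, 232, 301
Mean correct RT = 2533/9 = 281.4444 ms
Proportion correct = 9/12
IES = 281.4444 / (9/12) = 375.259 ms

375 ms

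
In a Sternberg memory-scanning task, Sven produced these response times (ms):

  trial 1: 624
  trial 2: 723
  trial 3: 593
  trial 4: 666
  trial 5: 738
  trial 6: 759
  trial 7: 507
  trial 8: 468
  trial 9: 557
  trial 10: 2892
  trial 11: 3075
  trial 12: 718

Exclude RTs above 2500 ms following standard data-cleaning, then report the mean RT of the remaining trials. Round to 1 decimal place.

Excluded: 2892, 3075
Retained (n=10): Σ = 6353
Mean = 6353/10 = 635.3000

635.3 ms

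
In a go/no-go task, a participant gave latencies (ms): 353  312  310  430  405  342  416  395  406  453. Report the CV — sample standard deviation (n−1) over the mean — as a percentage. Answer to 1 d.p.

13.0%

n = 10, Σ = 3822, M = 382.2000
Σ(x−M)² = 22299.600; s = √(22299.600/9) = 49.7768
CV = 49.7768 / 382.2000 = 0.13024 = 13.024%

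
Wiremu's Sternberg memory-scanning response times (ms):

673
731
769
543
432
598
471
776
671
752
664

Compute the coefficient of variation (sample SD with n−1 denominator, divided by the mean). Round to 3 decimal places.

n = 11, Σ = 7080, M = 643.6364
Σ(x−M)² = 141440.545; s = √(141440.545/10) = 118.9288
CV = 118.9288 / 643.6364 = 0.18478

0.185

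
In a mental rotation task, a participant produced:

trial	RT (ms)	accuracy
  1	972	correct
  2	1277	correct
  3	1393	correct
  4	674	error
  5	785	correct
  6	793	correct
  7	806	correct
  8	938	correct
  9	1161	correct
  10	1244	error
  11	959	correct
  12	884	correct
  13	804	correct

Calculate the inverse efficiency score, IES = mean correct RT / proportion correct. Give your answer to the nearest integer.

1157 ms

Correct trials (n=11): 972, 1277, 1393, 785, 793, 806, 938, 1161, 959, 884, 804
Mean correct RT = 10772/11 = 979.2727 ms
Proportion correct = 11/13
IES = 979.2727 / (11/13) = 1157.322 ms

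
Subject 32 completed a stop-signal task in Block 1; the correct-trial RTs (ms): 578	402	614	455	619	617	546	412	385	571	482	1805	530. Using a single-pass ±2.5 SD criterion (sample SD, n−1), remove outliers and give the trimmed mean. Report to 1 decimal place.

n = 13, ΣRT = 8016, M = 616.615
Σ(x−M)² = 1614145.08; s = √(1614145.08/12) = 366.759
Cutoffs: 616.615 ± 2.5·366.759 → [-300.3, 1533.5]
Outside: 1805 → excluded.
Retained (n=12): Σ = 6211, mean = 6211/12 = 517.583

517.6 ms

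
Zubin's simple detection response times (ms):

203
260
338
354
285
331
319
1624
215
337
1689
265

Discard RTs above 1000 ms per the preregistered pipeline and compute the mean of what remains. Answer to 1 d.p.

Excluded: 1624, 1689
Retained (n=10): Σ = 2907
Mean = 2907/10 = 290.7000

290.7 ms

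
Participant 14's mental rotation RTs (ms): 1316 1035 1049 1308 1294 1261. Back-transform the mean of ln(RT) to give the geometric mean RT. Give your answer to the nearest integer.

1204 ms

ln(RT): 7.1824, 6.9422, 6.9556, 7.1763, 7.1655, 7.1397
Mean ln(RT) = 42.5615/6 = 7.09358
Geometric mean = exp(7.09358) = 1204.22 ms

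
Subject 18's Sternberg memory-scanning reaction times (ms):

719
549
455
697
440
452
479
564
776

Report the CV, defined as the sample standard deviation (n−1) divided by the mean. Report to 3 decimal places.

n = 9, Σ = 5131, M = 570.1111
Σ(x−M)² = 133572.889; s = √(133572.889/8) = 129.2154
CV = 129.2154 / 570.1111 = 0.22665

0.227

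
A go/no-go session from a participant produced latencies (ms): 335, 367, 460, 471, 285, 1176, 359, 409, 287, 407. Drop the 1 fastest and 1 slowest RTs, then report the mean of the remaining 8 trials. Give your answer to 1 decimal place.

386.9 ms

Sorted: 285, 287, 335, 359, 367, 407, 409, 460, 471, 1176
Drop lowest 1 (285) and highest 1 (1176)
Remaining (n=8): Σ = 3095, mean = 3095/8 = 386.875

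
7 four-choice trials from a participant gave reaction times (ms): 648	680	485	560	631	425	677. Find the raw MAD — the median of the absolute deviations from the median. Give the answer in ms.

49 ms

Sorted: 425, 485, 560, 631, 648, 677, 680 → median = 631
|x − 631|: 17, 49, 146, 71, 0, 206, 46
Sorted deviations: 0, 17, 46, 49, 71, 146, 206 → MAD = 49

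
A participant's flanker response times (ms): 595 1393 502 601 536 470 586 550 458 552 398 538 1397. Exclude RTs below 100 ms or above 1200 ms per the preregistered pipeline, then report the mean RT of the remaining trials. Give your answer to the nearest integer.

Excluded: 1393, 1397
Retained (n=11): Σ = 5786
Mean = 5786/11 = 526.0000

526 ms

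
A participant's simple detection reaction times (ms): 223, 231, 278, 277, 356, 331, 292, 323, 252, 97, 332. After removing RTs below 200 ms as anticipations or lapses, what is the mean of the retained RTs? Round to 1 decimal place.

289.5 ms

Excluded: 97
Retained (n=10): Σ = 2895
Mean = 2895/10 = 289.5000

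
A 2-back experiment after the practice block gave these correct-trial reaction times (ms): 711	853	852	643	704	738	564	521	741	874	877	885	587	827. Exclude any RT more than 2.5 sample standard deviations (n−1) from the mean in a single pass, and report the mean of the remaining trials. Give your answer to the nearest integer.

n = 14, ΣRT = 10377, M = 741.214
Σ(x−M)² = 204508.36; s = √(204508.36/13) = 125.425
Cutoffs: 741.214 ± 2.5·125.425 → [427.7, 1054.8]
No RTs fall outside the cutoffs; all 14 retained. Mean = 10377/14 = 741.214

741 ms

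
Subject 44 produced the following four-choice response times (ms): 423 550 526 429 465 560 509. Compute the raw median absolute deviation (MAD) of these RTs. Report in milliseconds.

44 ms

Sorted: 423, 429, 465, 509, 526, 550, 560 → median = 509
|x − 509|: 86, 41, 17, 80, 44, 51, 0
Sorted deviations: 0, 17, 41, 44, 51, 80, 86 → MAD = 44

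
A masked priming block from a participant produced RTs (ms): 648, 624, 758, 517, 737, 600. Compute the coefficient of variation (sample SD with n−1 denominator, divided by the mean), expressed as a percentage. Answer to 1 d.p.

n = 6, Σ = 3884, M = 647.3333
Σ(x−M)² = 40059.333; s = √(40059.333/5) = 89.5090
CV = 89.5090 / 647.3333 = 0.13827 = 13.827%

13.8%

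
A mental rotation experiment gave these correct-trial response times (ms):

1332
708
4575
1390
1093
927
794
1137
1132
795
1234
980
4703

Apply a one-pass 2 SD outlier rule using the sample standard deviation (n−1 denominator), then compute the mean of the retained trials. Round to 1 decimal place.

1047.5 ms

n = 13, ΣRT = 20800, M = 1600.000
Σ(x−M)² = 22350210.00; s = √(22350210.00/12) = 1364.741
Cutoffs: 1600.000 ± 2·1364.741 → [-1129.5, 4329.5]
Outside: 4575, 4703 → excluded.
Retained (n=11): Σ = 11522, mean = 11522/11 = 1047.455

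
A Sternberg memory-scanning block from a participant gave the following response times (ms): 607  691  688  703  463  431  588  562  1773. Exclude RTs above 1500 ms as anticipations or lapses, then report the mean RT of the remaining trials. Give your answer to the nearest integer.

592 ms

Excluded: 1773
Retained (n=8): Σ = 4733
Mean = 4733/8 = 591.6250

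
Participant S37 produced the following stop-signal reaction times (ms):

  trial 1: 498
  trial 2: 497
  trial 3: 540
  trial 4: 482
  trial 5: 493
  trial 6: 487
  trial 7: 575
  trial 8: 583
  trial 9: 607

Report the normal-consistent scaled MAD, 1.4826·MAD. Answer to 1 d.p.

Sorted: 482, 487, 493, 497, 498, 540, 575, 583, 607 → median = 498
|x − 498| sorted: 0, 1, 5, 11, 16, 42, 77, 85, 109 → MAD = 16
Robust SD ≈ 1.4826 × 16 = 23.722

23.7 ms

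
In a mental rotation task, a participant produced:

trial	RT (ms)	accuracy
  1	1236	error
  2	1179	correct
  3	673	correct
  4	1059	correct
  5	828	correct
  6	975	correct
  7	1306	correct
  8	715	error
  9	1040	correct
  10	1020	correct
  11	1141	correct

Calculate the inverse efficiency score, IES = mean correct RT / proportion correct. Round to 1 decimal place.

Correct trials (n=9): 1179, 673, 1059, 828, 975, 1306, 1040, 1020, 1141
Mean correct RT = 9221/9 = 1024.5556 ms
Proportion correct = 9/11
IES = 1024.5556 / (9/11) = 1252.235 ms

1252.2 ms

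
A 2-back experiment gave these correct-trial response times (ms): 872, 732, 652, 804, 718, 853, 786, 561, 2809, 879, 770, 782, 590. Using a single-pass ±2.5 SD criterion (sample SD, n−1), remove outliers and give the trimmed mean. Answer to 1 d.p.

n = 13, ΣRT = 11808, M = 908.308
Σ(x−M)² = 4033726.77; s = √(4033726.77/12) = 579.779
Cutoffs: 908.308 ± 2.5·579.779 → [-541.1, 2357.8]
Outside: 2809 → excluded.
Retained (n=12): Σ = 8999, mean = 8999/12 = 749.917

749.9 ms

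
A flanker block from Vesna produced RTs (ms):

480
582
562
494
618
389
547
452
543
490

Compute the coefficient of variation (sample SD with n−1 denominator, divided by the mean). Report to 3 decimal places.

0.131

n = 10, Σ = 5157, M = 515.7000
Σ(x−M)² = 41246.100; s = √(41246.100/9) = 67.6971
CV = 67.6971 / 515.7000 = 0.13127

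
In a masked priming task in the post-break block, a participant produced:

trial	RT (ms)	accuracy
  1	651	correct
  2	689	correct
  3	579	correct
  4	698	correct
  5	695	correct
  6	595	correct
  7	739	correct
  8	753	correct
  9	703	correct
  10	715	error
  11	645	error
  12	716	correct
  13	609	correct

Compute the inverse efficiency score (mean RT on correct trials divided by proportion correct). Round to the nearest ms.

Correct trials (n=11): 651, 689, 579, 698, 695, 595, 739, 753, 703, 716, 609
Mean correct RT = 7427/11 = 675.1818 ms
Proportion correct = 11/13
IES = 675.1818 / (11/13) = 797.942 ms

798 ms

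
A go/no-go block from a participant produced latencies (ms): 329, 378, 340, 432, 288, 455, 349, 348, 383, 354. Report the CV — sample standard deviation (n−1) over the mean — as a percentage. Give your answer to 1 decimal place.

13.4%

n = 10, Σ = 3656, M = 365.6000
Σ(x−M)² = 21594.400; s = √(21594.400/9) = 48.9834
CV = 48.9834 / 365.6000 = 0.13398 = 13.398%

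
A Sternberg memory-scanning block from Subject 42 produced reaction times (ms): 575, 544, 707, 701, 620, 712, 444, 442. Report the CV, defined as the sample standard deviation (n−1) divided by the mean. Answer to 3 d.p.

n = 8, Σ = 4745, M = 593.1250
Σ(x−M)² = 87276.875; s = √(87276.875/7) = 111.6608
CV = 111.6608 / 593.1250 = 0.18826

0.188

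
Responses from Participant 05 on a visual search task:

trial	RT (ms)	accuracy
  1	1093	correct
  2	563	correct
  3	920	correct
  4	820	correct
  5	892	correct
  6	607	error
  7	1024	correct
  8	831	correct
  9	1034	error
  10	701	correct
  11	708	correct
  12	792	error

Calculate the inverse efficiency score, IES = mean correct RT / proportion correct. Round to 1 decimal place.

Correct trials (n=9): 1093, 563, 920, 820, 892, 1024, 831, 701, 708
Mean correct RT = 7552/9 = 839.1111 ms
Proportion correct = 9/12
IES = 839.1111 / (9/12) = 1118.815 ms

1118.8 ms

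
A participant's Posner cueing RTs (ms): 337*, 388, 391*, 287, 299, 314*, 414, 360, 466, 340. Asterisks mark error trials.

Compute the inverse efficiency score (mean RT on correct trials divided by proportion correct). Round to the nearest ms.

521 ms

Correct trials (n=7): 388, 287, 299, 414, 360, 466, 340
Mean correct RT = 2554/7 = 364.8571 ms
Proportion correct = 7/10
IES = 364.8571 / (7/10) = 521.224 ms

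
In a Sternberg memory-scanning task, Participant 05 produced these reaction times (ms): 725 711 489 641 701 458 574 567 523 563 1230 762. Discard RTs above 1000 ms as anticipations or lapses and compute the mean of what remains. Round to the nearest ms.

Excluded: 1230
Retained (n=11): Σ = 6714
Mean = 6714/11 = 610.3636

610 ms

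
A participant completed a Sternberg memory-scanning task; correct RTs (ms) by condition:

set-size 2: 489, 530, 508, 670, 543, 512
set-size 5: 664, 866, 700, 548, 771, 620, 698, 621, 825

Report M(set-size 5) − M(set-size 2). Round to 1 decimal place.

159.4 ms

M(set-size 2) = 3252/6 = 542.000
M(set-size 5) = 6313/9 = 701.444
Difference = 701.444 − 542.000 = 159.444 ms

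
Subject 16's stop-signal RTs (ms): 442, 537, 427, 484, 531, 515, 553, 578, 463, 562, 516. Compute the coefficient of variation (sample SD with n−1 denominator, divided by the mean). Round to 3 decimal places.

n = 11, Σ = 5608, M = 509.8182
Σ(x−M)² = 24805.636; s = √(24805.636/10) = 49.8053
CV = 49.8053 / 509.8182 = 0.09769

0.098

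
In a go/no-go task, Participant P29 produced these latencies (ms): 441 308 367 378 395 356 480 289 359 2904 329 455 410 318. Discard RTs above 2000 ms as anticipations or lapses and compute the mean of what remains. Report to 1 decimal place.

Excluded: 2904
Retained (n=13): Σ = 4885
Mean = 4885/13 = 375.7692

375.8 ms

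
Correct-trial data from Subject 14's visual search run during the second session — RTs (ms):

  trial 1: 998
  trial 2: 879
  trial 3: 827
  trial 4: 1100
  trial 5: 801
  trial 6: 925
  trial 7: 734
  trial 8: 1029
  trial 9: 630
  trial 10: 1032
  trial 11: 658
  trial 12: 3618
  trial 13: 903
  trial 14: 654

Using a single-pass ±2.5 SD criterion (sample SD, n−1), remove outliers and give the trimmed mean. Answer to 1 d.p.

n = 14, ΣRT = 14788, M = 1056.286
Σ(x−M)² = 7364980.86; s = √(7364980.86/13) = 752.687
Cutoffs: 1056.286 ± 2.5·752.687 → [-825.4, 2938.0]
Outside: 3618 → excluded.
Retained (n=13): Σ = 11170, mean = 11170/13 = 859.231

859.2 ms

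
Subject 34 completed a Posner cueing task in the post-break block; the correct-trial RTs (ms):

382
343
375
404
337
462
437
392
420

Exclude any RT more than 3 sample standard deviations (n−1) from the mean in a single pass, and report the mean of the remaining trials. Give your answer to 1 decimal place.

394.7 ms

n = 9, ΣRT = 3552, M = 394.667
Σ(x−M)² = 13604.00; s = √(13604.00/8) = 41.237
Cutoffs: 394.667 ± 3·41.237 → [271.0, 518.4]
No RTs fall outside the cutoffs; all 9 retained. Mean = 3552/9 = 394.667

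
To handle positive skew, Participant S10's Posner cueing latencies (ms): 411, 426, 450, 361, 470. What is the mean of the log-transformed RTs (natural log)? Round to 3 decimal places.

ln(RT): 6.0186, 6.0544, 6.1092, 5.8889, 6.1527
Σ ln(RT) = 30.2239
Mean = 30.2239/5 = 6.04478

6.045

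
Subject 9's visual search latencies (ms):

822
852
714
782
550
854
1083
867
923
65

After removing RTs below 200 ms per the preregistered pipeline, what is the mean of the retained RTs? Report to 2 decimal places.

827.44 ms

Excluded: 65
Retained (n=9): Σ = 7447
Mean = 7447/9 = 827.4444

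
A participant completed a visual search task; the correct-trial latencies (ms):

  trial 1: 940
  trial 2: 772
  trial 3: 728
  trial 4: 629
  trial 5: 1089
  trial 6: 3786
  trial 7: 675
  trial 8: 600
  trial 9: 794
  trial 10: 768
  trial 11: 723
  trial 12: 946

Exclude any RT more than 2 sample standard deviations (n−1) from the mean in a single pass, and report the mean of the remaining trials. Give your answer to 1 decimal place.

787.6 ms

n = 12, ΣRT = 12450, M = 1037.500
Σ(x−M)² = 8461581.00; s = √(8461581.00/11) = 877.060
Cutoffs: 1037.500 ± 2·877.060 → [-716.6, 2791.6]
Outside: 3786 → excluded.
Retained (n=11): Σ = 8664, mean = 8664/11 = 787.636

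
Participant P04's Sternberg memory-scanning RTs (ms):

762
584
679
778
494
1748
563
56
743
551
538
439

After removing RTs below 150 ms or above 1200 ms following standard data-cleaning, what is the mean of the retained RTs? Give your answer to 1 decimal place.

Excluded: 56, 1748
Retained (n=10): Σ = 6131
Mean = 6131/10 = 613.1000

613.1 ms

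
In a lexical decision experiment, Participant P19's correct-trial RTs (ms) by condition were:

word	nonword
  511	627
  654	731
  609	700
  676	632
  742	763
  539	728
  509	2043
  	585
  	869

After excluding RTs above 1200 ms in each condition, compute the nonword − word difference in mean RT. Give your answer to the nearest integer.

nonword: exclude 2043
M(word) = 4240/7 = 605.714
M(nonword) = 5635/8 = 704.375
Difference = 704.375 − 605.714 = 98.661 ms

99 ms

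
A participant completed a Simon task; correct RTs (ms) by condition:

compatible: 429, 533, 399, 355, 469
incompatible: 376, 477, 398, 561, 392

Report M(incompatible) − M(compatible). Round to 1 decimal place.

3.8 ms

M(compatible) = 2185/5 = 437.000
M(incompatible) = 2204/5 = 440.800
Difference = 440.800 − 437.000 = 3.800 ms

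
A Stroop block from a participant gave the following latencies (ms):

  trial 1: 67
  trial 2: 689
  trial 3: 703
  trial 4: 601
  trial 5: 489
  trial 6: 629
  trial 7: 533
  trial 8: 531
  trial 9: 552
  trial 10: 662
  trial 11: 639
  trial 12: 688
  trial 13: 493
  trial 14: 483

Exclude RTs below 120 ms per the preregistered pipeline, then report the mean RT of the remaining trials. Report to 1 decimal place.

Excluded: 67
Retained (n=13): Σ = 7692
Mean = 7692/13 = 591.6923

591.7 ms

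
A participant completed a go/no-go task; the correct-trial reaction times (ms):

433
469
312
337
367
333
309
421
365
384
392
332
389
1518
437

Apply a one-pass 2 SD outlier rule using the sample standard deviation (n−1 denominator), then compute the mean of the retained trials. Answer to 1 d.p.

377.1 ms

n = 15, ΣRT = 6798, M = 453.200
Σ(x−M)² = 1246992.40; s = √(1246992.40/14) = 298.447
Cutoffs: 453.200 ± 2·298.447 → [-143.7, 1050.1]
Outside: 1518 → excluded.
Retained (n=14): Σ = 5280, mean = 5280/14 = 377.143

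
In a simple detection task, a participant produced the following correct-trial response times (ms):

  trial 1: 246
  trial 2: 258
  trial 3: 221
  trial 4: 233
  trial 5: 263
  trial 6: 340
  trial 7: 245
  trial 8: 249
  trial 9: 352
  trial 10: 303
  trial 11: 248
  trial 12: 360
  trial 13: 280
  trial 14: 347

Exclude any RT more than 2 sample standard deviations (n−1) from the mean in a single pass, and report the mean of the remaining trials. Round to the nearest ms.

n = 14, ΣRT = 3945, M = 281.786
Σ(x−M)² = 30986.36; s = √(30986.36/13) = 48.822
Cutoffs: 281.786 ± 2·48.822 → [184.1, 379.4]
No RTs fall outside the cutoffs; all 14 retained. Mean = 3945/14 = 281.786

282 ms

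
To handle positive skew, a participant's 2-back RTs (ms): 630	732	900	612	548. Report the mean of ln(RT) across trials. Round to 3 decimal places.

ln(RT): 6.4457, 6.5958, 6.8024, 6.4167, 6.3063
Σ ln(RT) = 32.5669
Mean = 32.5669/5 = 6.51338

6.513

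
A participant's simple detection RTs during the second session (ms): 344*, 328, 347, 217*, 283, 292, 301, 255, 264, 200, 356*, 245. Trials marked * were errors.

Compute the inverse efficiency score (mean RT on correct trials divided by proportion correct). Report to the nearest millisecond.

Correct trials (n=9): 328, 347, 283, 292, 301, 255, 264, 200, 245
Mean correct RT = 2515/9 = 279.4444 ms
Proportion correct = 9/12
IES = 279.4444 / (9/12) = 372.593 ms

373 ms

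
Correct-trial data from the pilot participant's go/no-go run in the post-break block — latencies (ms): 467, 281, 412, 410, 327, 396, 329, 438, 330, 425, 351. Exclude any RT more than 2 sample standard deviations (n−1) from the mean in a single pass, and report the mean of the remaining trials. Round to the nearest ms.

379 ms

n = 11, ΣRT = 4166, M = 378.727
Σ(x−M)² = 33672.18; s = √(33672.18/10) = 58.028
Cutoffs: 378.727 ± 2·58.028 → [262.7, 494.8]
No RTs fall outside the cutoffs; all 11 retained. Mean = 4166/11 = 378.727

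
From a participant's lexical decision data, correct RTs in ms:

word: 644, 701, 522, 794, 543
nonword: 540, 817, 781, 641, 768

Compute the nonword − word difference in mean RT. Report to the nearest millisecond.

M(word) = 3204/5 = 640.800
M(nonword) = 3547/5 = 709.400
Difference = 709.400 − 640.800 = 68.600 ms

69 ms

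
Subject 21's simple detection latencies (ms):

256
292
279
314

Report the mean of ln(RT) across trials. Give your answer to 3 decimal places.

ln(RT): 5.5452, 5.6768, 5.6312, 5.7494
Σ ln(RT) = 22.6025
Mean = 22.6025/4 = 5.65063

5.651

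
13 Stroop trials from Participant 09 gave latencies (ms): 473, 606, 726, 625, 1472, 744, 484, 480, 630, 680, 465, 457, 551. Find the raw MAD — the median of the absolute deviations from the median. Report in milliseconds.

122 ms

Sorted: 457, 465, 473, 480, 484, 551, 606, 625, 630, 680, 726, 744, 1472 → median = 606
|x − 606|: 133, 0, 120, 19, 866, 138, 122, 126, 24, 74, 141, 149, 55
Sorted deviations: 0, 19, 24, 55, 74, 120, 122, 126, 133, 138, 141, 149, 866 → MAD = 122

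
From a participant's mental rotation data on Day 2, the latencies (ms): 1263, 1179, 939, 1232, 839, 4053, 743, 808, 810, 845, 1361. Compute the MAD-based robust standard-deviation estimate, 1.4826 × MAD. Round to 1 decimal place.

Sorted: 743, 808, 810, 839, 845, 939, 1179, 1232, 1263, 1361, 4053 → median = 939
|x − 939| sorted: 0, 94, 100, 129, 131, 196, 240, 293, 324, 422, 3114 → MAD = 196
Robust SD ≈ 1.4826 × 196 = 290.590

290.6 ms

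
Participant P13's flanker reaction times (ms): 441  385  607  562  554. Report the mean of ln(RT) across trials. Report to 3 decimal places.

ln(RT): 6.0890, 5.9532, 6.4085, 6.3315, 6.3172
Σ ln(RT) = 31.0995
Mean = 31.0995/5 = 6.21990

6.220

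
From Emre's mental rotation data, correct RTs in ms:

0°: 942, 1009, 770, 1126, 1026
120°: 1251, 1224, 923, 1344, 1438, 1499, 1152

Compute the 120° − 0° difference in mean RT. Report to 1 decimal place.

287.0 ms

M(0°) = 4873/5 = 974.600
M(120°) = 8831/7 = 1261.571
Difference = 1261.571 − 974.600 = 286.971 ms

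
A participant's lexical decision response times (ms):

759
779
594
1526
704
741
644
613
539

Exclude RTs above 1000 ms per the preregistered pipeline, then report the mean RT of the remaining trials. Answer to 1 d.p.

Excluded: 1526
Retained (n=8): Σ = 5373
Mean = 5373/8 = 671.6250

671.6 ms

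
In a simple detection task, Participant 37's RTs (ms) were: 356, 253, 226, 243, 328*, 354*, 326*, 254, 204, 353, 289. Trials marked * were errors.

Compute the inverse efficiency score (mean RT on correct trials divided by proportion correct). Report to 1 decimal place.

374.3 ms

Correct trials (n=8): 356, 253, 226, 243, 254, 204, 353, 289
Mean correct RT = 2178/8 = 272.2500 ms
Proportion correct = 8/11
IES = 272.2500 / (8/11) = 374.344 ms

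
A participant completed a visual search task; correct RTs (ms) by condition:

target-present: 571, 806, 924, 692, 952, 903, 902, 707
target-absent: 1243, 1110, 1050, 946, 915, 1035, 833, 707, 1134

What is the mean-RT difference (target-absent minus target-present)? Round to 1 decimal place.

M(target-present) = 6457/8 = 807.125
M(target-absent) = 8973/9 = 997.000
Difference = 997.000 − 807.125 = 189.875 ms

189.9 ms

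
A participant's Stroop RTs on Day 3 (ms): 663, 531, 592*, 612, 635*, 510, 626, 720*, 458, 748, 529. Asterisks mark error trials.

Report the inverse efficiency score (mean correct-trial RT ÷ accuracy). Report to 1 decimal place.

Correct trials (n=8): 663, 531, 612, 510, 626, 458, 748, 529
Mean correct RT = 4677/8 = 584.6250 ms
Proportion correct = 8/11
IES = 584.6250 / (8/11) = 803.859 ms

803.9 ms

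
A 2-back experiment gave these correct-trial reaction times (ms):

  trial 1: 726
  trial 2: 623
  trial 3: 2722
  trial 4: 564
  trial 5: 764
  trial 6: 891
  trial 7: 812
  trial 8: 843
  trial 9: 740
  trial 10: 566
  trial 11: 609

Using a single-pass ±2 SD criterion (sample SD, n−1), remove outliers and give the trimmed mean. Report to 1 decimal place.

n = 11, ΣRT = 9860, M = 896.364
Σ(x−M)² = 3790846.55; s = √(3790846.55/10) = 615.699
Cutoffs: 896.364 ± 2·615.699 → [-335.0, 2127.8]
Outside: 2722 → excluded.
Retained (n=10): Σ = 7138, mean = 7138/10 = 713.800

713.8 ms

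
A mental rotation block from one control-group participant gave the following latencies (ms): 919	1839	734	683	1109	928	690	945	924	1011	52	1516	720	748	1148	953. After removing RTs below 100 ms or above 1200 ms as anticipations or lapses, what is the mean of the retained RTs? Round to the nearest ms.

886 ms

Excluded: 52, 1516, 1839
Retained (n=13): Σ = 11512
Mean = 11512/13 = 885.5385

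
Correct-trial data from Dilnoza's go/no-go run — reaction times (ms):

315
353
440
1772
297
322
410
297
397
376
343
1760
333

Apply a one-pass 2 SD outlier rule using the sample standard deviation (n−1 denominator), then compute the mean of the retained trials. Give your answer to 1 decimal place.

n = 13, ΣRT = 7415, M = 570.385
Σ(x−M)² = 3401341.08; s = √(3401341.08/12) = 532.396
Cutoffs: 570.385 ± 2·532.396 → [-494.4, 1635.2]
Outside: 1760, 1772 → excluded.
Retained (n=11): Σ = 3883, mean = 3883/11 = 353.000

353.0 ms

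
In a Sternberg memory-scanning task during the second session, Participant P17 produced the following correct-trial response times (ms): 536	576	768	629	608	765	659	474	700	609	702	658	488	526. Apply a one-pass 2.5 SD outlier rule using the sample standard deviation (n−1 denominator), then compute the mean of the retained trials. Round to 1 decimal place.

621.3 ms

n = 14, ΣRT = 8698, M = 621.286
Σ(x−M)² = 115908.86; s = √(115908.86/13) = 94.425
Cutoffs: 621.286 ± 2.5·94.425 → [385.2, 857.3]
No RTs fall outside the cutoffs; all 14 retained. Mean = 8698/14 = 621.286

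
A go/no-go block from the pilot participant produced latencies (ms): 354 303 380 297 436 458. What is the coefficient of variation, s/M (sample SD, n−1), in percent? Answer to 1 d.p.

n = 6, Σ = 2228, M = 371.3333
Σ(x−M)² = 22263.333; s = √(22263.333/5) = 66.7283
CV = 66.7283 / 371.3333 = 0.17970 = 17.970%

18.0%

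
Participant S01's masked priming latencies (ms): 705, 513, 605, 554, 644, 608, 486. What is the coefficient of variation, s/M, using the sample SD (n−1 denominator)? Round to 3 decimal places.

n = 7, Σ = 4115, M = 587.8571
Σ(x−M)² = 34698.857; s = √(34698.857/6) = 76.0470
CV = 76.0470 / 587.8571 = 0.12936

0.129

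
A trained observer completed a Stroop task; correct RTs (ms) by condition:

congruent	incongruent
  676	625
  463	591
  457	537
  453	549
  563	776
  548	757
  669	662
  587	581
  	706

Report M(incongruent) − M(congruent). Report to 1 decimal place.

90.7 ms

M(congruent) = 4416/8 = 552.000
M(incongruent) = 5784/9 = 642.667
Difference = 642.667 − 552.000 = 90.667 ms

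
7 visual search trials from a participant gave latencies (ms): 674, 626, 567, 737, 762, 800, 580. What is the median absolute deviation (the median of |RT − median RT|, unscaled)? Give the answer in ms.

88 ms

Sorted: 567, 580, 626, 674, 737, 762, 800 → median = 674
|x − 674|: 0, 48, 107, 63, 88, 126, 94
Sorted deviations: 0, 48, 63, 88, 94, 107, 126 → MAD = 88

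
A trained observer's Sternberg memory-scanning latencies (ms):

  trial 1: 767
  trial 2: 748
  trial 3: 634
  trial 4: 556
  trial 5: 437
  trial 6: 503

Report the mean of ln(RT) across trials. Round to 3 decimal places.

ln(RT): 6.6425, 6.6174, 6.4520, 6.3208, 6.0799, 6.2206
Σ ln(RT) = 38.3332
Mean = 38.3332/6 = 6.38887

6.389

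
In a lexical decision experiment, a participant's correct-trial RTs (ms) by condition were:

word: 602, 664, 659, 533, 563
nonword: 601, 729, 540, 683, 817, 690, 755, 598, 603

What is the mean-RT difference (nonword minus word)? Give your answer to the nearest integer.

M(word) = 3021/5 = 604.200
M(nonword) = 6016/9 = 668.444
Difference = 668.444 − 604.200 = 64.244 ms

64 ms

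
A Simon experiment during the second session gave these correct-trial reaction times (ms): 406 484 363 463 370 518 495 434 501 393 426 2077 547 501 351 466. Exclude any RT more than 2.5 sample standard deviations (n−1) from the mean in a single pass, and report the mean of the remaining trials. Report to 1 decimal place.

447.9 ms

n = 16, ΣRT = 8795, M = 549.688
Σ(x−M)² = 2540755.44; s = √(2540755.44/15) = 411.563
Cutoffs: 549.688 ± 2.5·411.563 → [-479.2, 1578.6]
Outside: 2077 → excluded.
Retained (n=15): Σ = 6718, mean = 6718/15 = 447.867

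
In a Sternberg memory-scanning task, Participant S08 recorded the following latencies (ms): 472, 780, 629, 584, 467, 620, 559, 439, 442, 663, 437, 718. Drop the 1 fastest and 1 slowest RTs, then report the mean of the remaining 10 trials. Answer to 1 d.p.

559.3 ms

Sorted: 437, 439, 442, 467, 472, 559, 584, 620, 629, 663, 718, 780
Drop lowest 1 (437) and highest 1 (780)
Remaining (n=10): Σ = 5593, mean = 5593/10 = 559.300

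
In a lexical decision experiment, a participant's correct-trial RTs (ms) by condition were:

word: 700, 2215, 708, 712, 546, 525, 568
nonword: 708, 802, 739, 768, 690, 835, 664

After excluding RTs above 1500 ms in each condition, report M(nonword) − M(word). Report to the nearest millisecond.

word: exclude 2215
M(word) = 3759/6 = 626.500
M(nonword) = 5206/7 = 743.714
Difference = 743.714 − 626.500 = 117.214 ms

117 ms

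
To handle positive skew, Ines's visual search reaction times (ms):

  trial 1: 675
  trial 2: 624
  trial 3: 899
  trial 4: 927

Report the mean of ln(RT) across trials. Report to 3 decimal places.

ln(RT): 6.5147, 6.4362, 6.8013, 6.8320
Σ ln(RT) = 26.5841
Mean = 26.5841/4 = 6.64602

6.646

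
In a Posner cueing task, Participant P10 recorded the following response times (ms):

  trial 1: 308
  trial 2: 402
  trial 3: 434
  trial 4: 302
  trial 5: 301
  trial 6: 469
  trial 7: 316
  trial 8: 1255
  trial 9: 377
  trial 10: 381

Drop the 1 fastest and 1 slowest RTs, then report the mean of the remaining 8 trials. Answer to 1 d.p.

Sorted: 301, 302, 308, 316, 377, 381, 402, 434, 469, 1255
Drop lowest 1 (301) and highest 1 (1255)
Remaining (n=8): Σ = 2989, mean = 2989/8 = 373.625

373.6 ms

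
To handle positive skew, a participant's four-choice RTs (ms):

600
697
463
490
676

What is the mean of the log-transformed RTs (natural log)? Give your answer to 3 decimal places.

ln(RT): 6.3969, 6.5468, 6.1377, 6.1944, 6.5162
Σ ln(RT) = 31.7920
Mean = 31.7920/5 = 6.35841

6.358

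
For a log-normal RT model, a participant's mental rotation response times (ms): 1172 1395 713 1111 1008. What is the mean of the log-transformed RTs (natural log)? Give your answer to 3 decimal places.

ln(RT): 7.0665, 7.2406, 6.5695, 7.0130, 6.9157
Σ ln(RT) = 34.8053
Mean = 34.8053/5 = 6.96107

6.961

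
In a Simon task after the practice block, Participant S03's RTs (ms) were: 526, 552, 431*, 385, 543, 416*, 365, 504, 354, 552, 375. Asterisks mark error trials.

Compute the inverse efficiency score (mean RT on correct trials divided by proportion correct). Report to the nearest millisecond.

564 ms

Correct trials (n=9): 526, 552, 385, 543, 365, 504, 354, 552, 375
Mean correct RT = 4156/9 = 461.7778 ms
Proportion correct = 9/11
IES = 461.7778 / (9/11) = 564.395 ms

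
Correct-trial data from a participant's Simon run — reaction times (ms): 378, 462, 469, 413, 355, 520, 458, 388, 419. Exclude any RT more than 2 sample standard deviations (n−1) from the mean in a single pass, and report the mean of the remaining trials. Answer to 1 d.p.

429.1 ms

n = 9, ΣRT = 3862, M = 429.111
Σ(x−M)² = 21924.89; s = √(21924.89/8) = 52.351
Cutoffs: 429.111 ± 2·52.351 → [324.4, 533.8]
No RTs fall outside the cutoffs; all 9 retained. Mean = 3862/9 = 429.111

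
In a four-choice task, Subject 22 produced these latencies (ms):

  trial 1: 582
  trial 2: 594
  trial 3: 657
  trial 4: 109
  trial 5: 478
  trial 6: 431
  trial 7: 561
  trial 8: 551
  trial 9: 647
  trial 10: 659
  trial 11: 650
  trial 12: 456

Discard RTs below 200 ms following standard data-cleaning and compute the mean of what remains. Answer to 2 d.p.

569.64 ms

Excluded: 109
Retained (n=11): Σ = 6266
Mean = 6266/11 = 569.6364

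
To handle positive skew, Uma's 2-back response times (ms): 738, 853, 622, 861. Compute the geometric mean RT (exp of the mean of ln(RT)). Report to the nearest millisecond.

ln(RT): 6.6039, 6.7488, 6.4329, 6.7581
Mean ln(RT) = 26.5437/4 = 6.63593
Geometric mean = exp(6.63593) = 761.99 ms

762 ms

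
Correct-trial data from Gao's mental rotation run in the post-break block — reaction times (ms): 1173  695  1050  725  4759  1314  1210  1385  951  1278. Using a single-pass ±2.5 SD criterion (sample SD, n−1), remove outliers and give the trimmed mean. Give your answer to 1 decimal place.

n = 10, ΣRT = 14540, M = 1454.000
Σ(x−M)² = 12640606.00; s = √(12640606.00/9) = 1185.121
Cutoffs: 1454.000 ± 2.5·1185.121 → [-1508.8, 4416.8]
Outside: 4759 → excluded.
Retained (n=9): Σ = 9781, mean = 9781/9 = 1086.778

1086.8 ms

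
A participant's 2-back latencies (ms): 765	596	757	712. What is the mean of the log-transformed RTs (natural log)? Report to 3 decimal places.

ln(RT): 6.6399, 6.3902, 6.6294, 6.5681
Σ ln(RT) = 26.2276
Mean = 26.2276/4 = 6.55689

6.557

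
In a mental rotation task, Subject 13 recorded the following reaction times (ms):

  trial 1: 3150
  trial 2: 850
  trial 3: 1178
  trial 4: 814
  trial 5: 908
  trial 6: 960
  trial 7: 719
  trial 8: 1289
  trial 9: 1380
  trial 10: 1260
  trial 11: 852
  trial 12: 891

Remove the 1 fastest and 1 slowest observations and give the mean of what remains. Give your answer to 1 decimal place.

Sorted: 719, 814, 850, 852, 891, 908, 960, 1178, 1260, 1289, 1380, 3150
Drop lowest 1 (719) and highest 1 (3150)
Remaining (n=10): Σ = 10382, mean = 10382/10 = 1038.200

1038.2 ms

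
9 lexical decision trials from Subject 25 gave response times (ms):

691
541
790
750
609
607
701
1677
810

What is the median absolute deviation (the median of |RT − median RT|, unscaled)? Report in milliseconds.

Sorted: 541, 607, 609, 691, 701, 750, 790, 810, 1677 → median = 701
|x − 701|: 10, 160, 89, 49, 92, 94, 0, 976, 109
Sorted deviations: 0, 10, 49, 89, 92, 94, 109, 160, 976 → MAD = 92

92 ms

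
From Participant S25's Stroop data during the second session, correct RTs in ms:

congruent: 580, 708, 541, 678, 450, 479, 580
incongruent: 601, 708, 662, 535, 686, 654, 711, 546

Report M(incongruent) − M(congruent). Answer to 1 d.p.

64.2 ms

M(congruent) = 4016/7 = 573.714
M(incongruent) = 5103/8 = 637.875
Difference = 637.875 − 573.714 = 64.161 ms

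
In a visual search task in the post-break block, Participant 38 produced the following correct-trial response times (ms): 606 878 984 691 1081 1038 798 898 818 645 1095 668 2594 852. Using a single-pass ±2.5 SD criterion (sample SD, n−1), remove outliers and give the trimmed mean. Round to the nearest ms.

850 ms

n = 14, ΣRT = 13646, M = 974.714
Σ(x−M)² = 3157256.86; s = √(3157256.86/13) = 492.814
Cutoffs: 974.714 ± 2.5·492.814 → [-257.3, 2206.7]
Outside: 2594 → excluded.
Retained (n=13): Σ = 11052, mean = 11052/13 = 850.154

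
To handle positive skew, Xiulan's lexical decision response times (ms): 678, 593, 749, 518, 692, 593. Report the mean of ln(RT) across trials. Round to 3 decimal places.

ln(RT): 6.5191, 6.3852, 6.6187, 6.2500, 6.5396, 6.3852
Σ ln(RT) = 38.6978
Mean = 38.6978/6 = 6.44964

6.450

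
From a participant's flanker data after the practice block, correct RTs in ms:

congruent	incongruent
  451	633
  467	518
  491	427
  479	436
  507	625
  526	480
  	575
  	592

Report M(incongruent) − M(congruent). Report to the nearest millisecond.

49 ms

M(congruent) = 2921/6 = 486.833
M(incongruent) = 4286/8 = 535.750
Difference = 535.750 − 486.833 = 48.917 ms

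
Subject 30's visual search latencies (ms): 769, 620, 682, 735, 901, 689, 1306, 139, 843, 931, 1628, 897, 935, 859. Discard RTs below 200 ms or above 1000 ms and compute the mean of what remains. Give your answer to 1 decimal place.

805.5 ms

Excluded: 139, 1306, 1628
Retained (n=11): Σ = 8861
Mean = 8861/11 = 805.5455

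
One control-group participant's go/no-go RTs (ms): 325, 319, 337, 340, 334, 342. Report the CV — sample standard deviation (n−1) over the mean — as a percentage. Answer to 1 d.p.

2.7%

n = 6, Σ = 1997, M = 332.8333
Σ(x−M)² = 406.833; s = √(406.833/5) = 9.0203
CV = 9.0203 / 332.8333 = 0.02710 = 2.710%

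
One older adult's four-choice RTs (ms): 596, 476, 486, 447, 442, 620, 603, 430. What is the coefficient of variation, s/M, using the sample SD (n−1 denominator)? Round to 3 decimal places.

n = 8, Σ = 4100, M = 512.5000
Σ(x−M)² = 44820.000; s = √(44820.000/7) = 80.0179
CV = 80.0179 / 512.5000 = 0.15613

0.156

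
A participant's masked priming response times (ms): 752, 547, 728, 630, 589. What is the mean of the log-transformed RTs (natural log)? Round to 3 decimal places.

6.468

ln(RT): 6.6227, 6.3044, 6.5903, 6.4457, 6.3784
Σ ln(RT) = 32.3416
Mean = 32.3416/5 = 6.46833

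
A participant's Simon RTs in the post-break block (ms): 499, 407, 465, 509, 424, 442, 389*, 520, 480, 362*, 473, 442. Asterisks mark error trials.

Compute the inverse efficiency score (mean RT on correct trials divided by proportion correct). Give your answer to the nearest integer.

559 ms

Correct trials (n=10): 499, 407, 465, 509, 424, 442, 520, 480, 473, 442
Mean correct RT = 4661/10 = 466.1000 ms
Proportion correct = 10/12
IES = 466.1000 / (10/12) = 559.320 ms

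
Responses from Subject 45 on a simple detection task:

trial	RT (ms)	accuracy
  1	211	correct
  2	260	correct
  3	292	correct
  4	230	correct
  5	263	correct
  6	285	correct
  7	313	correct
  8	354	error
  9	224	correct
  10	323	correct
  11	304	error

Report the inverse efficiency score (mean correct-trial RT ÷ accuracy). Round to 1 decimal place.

Correct trials (n=9): 211, 260, 292, 230, 263, 285, 313, 224, 323
Mean correct RT = 2401/9 = 266.7778 ms
Proportion correct = 9/11
IES = 266.7778 / (9/11) = 326.062 ms

326.1 ms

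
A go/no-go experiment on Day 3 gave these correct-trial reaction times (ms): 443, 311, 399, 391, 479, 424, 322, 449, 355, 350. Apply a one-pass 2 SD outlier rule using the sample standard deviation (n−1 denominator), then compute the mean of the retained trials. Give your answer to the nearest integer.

n = 10, ΣRT = 3923, M = 392.300
Σ(x−M)² = 29086.10; s = √(29086.10/9) = 56.849
Cutoffs: 392.300 ± 2·56.849 → [278.6, 506.0]
No RTs fall outside the cutoffs; all 10 retained. Mean = 3923/10 = 392.300

392 ms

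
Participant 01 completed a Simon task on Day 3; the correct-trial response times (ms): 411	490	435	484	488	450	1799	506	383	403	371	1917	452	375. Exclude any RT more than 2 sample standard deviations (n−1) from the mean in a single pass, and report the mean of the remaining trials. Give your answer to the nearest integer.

n = 14, ΣRT = 8964, M = 640.286
Σ(x−M)² = 3492618.86; s = √(3492618.86/13) = 518.327
Cutoffs: 640.286 ± 2·518.327 → [-396.4, 1676.9]
Outside: 1799, 1917 → excluded.
Retained (n=12): Σ = 5248, mean = 5248/12 = 437.333

437 ms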